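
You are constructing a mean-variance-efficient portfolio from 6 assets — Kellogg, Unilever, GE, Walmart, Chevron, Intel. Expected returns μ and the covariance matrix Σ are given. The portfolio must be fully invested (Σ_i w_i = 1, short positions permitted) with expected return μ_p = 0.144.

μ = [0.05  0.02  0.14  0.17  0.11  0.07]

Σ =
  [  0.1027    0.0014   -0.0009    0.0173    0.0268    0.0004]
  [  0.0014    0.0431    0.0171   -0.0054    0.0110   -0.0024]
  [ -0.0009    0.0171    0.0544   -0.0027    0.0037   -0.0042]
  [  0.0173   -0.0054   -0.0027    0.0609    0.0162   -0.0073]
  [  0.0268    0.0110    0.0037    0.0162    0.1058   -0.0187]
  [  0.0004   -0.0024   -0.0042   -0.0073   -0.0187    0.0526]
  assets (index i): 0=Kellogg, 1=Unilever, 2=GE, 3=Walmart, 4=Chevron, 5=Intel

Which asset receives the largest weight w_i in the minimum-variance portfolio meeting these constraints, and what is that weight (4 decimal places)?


x=Σ⁻¹μ = [-0.2509  -0.4628  2.9726  2.9644  1.0030  2.3169]
y=Σ⁻¹𝟙 = [4.3690  18.9895  14.9246  18.6476  7.6498  26.3439]
a=μᵀx=1.170837  b=𝟙ᵀx=8.543334  c=𝟙ᵀy=90.924397  D=ac−b²=33.469115
λ₁=(c·0.144−b)/D = (90.924397·0.144−8.543334)/33.469115 = 0.135940
λ₂=(a−b·0.144)/D = (1.170837−8.543334·0.144)/33.469115 = -0.001775
w* = 0.135940·x + -0.001775·y:
  w_0 = 0.135940·-0.2509 + -0.001775·4.3690 = -0.0419  (Kellogg)
  w_1 = 0.135940·-0.4628 + -0.001775·18.9895 = -0.0966  (Unilever)
  w_2 = 0.135940·2.9726 + -0.001775·14.9246 = 0.3776  (GE)
  w_3 = 0.135940·2.9644 + -0.001775·18.6476 = 0.3699  (Walmart)
  w_4 = 0.135940·1.0030 + -0.001775·7.6498 = 0.1228  (Chevron)
  w_5 = 0.135940·2.3169 + -0.001775·26.3439 = 0.2682  (Intel)
Σw_i=1.0000  μᵀw=0.1440
σ²=wᵀΣw=λ₁·μ_p+λ₂ = 0.135940·0.144 + -0.001775 = 0.017800 ≈ 0.0178

GE (0.3776)


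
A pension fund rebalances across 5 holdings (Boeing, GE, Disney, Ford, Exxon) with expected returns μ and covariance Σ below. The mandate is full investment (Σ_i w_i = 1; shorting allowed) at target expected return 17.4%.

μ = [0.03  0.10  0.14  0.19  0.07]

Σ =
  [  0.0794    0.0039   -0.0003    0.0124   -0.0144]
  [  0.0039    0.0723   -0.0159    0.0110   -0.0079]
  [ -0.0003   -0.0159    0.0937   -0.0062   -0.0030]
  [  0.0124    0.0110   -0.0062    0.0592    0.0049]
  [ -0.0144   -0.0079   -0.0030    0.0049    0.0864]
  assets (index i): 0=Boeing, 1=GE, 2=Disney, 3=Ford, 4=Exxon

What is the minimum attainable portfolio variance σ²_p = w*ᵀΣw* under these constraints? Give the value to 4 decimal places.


0.0304

p=Σ⁻¹μ = [-0.0158  1.4389  1.9689  3.0827  0.8327]
q=Σ⁻¹𝟙 = [12.7871  16.2755  14.7170  11.4847  15.0531]
a=μᵀp=1.063060  b=𝟙ᵀp=7.307349  c=𝟙ᵀq=70.317346  D=ac−b²=21.354213
λ₁=(c·0.174−b)/D = (70.317346·0.174−7.307349)/21.354213 = 0.230768
λ₂=(a−b·0.174)/D = (1.063060−7.307349·0.174)/21.354213 = -0.009760
w* = 0.230768·p + -0.009760·q:
  w_0 = 0.230768·-0.0158 + -0.009760·12.7871 = -0.1285  (Boeing)
  w_1 = 0.230768·1.4389 + -0.009760·16.2755 = 0.1732  (GE)
  w_2 = 0.230768·1.9689 + -0.009760·14.7170 = 0.3107  (Disney)
  w_3 = 0.230768·3.0827 + -0.009760·11.4847 = 0.5993  (Ford)
  w_4 = 0.230768·0.8327 + -0.009760·15.0531 = 0.0452  (Exxon)
Σw_i=1.0000  μᵀw=0.1740
σ²=wᵀΣw=λ₁·μ_p+λ₂ = 0.230768·0.174 + -0.009760 = 0.030394 ≈ 0.0304


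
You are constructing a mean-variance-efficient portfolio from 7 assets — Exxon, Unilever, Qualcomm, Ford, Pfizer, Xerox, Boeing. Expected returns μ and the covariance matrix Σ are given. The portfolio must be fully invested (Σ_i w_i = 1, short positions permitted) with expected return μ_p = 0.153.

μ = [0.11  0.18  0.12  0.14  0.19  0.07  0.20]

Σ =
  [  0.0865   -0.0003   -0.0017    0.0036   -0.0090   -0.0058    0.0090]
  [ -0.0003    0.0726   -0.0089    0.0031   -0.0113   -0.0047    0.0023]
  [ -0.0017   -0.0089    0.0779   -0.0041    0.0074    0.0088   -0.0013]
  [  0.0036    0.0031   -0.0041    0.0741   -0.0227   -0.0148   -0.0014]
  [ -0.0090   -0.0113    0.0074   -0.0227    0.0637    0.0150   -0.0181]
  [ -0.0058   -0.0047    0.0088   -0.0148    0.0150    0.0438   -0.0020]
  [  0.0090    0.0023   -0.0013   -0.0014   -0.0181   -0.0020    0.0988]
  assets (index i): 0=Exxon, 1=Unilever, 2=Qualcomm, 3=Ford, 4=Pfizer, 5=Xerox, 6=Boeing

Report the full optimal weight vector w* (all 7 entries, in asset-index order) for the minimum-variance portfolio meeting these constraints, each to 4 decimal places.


u=Σ⁻¹μ = [1.5148  3.3592  1.5288  3.7634  5.4559  1.3881  2.9092]
v=Σ⁻¹𝟙 = [13.7608  19.5357  11.6122  26.2325  27.4368  24.5446  14.4609]
a=μᵀu=3.197246  b=𝟙ᵀu=19.919411  c=𝟙ᵀv=137.583448  D=ac−b²=43.105206
λ₁=(c·0.153−b)/D = (137.583448·0.153−19.919411)/43.105206 = 0.026235
λ₂=(a−b·0.153)/D = (3.197246−19.919411·0.153)/43.105206 = 0.003470
w* = 0.026235·u + 0.003470·v:
  w_0 = 0.026235·1.5148 + 0.003470·13.7608 = 0.0875  (Exxon)
  w_1 = 0.026235·3.3592 + 0.003470·19.5357 = 0.1559  (Unilever)
  w_2 = 0.026235·1.5288 + 0.003470·11.6122 = 0.0804  (Qualcomm)
  w_3 = 0.026235·3.7634 + 0.003470·26.2325 = 0.1898  (Ford)
  w_4 = 0.026235·5.4559 + 0.003470·27.4368 = 0.2383  (Pfizer)
  w_5 = 0.026235·1.3881 + 0.003470·24.5446 = 0.1216  (Xerox)
  w_6 = 0.026235·2.9092 + 0.003470·14.4609 = 0.1265  (Boeing)
Σw_i=1.0000  μᵀw=0.1530
σ²=wᵀΣw=λ₁·μ_p+λ₂ = 0.026235·0.153 + 0.003470 = 0.007484 ≈ 0.0075

0.0875  0.1559  0.0804  0.1898  0.2383  0.1216  0.1265


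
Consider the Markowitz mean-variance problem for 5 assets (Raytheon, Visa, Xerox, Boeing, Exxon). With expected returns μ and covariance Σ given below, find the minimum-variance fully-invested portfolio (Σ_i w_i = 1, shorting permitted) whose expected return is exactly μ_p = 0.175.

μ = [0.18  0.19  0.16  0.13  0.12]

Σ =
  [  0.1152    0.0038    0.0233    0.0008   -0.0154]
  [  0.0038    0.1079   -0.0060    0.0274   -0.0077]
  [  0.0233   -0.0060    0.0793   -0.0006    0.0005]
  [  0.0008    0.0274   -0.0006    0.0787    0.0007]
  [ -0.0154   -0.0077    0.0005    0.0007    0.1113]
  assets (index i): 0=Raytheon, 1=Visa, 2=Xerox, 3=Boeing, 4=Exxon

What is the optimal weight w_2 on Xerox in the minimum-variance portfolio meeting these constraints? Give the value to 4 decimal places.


0.2733

x=Σ⁻¹μ = [1.3289  1.6369  1.7506  1.0697  1.3607]
y=Σ⁻¹𝟙 = [7.5257  7.8500  11.0020  9.8878  10.4575]
a=μᵀx=1.132646  b=𝟙ᵀx=7.146744  c=𝟙ᵀy=46.722909  D=ac−b²=1.844576
λ₁=(c·0.175−b)/D = (46.722909·0.175−7.146744)/1.844576 = 0.558266
λ₂=(a−b·0.175)/D = (1.132646−7.146744·0.175)/1.844576 = -0.063990
w* = 0.558266·x + -0.063990·y:
  w_0 = 0.558266·1.3289 + -0.063990·7.5257 = 0.2603  (Raytheon)
  w_1 = 0.558266·1.6369 + -0.063990·7.8500 = 0.4115  (Visa)
  w_2 = 0.558266·1.7506 + -0.063990·11.0020 = 0.2733  (Xerox)
  w_3 = 0.558266·1.0697 + -0.063990·9.8878 = -0.0356  (Boeing)
  w_4 = 0.558266·1.3607 + -0.063990·10.4575 = 0.0905  (Exxon)
Σw_i=1.0000  μᵀw=0.1750
σ²=wᵀΣw=λ₁·μ_p+λ₂ = 0.558266·0.175 + -0.063990 = 0.033707 ≈ 0.0337


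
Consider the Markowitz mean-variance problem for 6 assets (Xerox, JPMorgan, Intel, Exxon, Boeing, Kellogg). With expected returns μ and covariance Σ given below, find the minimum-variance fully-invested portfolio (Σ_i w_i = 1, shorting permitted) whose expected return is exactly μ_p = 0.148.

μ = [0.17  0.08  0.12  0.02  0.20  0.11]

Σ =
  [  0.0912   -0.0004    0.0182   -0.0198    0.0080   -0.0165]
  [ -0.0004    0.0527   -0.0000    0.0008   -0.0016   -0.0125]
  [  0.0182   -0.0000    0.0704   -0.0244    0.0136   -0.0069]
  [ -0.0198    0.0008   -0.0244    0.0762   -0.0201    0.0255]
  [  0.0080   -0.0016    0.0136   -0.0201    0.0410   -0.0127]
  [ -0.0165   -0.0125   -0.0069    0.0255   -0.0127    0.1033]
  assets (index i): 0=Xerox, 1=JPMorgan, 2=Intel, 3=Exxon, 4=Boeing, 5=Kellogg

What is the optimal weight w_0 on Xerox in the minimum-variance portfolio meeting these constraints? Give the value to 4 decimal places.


0.1459

g=Σ⁻¹μ = [1.9458  2.1391  0.9371  1.9327  5.8180  1.9353]
h=Σ⁻¹𝟙 = [13.1524  22.9368  14.2678  25.5025  34.6630  13.4761]
a=μᵀg=2.029501  b=𝟙ᵀg=14.708019  c=𝟙ᵀh=123.998667  D=ac−b²=35.329529
λ₁=(c·0.148−b)/D = (123.998667·0.148−14.708019)/35.329529 = 0.103137
λ₂=(a−b·0.148)/D = (2.029501−14.708019·0.148)/35.329529 = -0.004169
w* = 0.103137·g + -0.004169·h:
  w_0 = 0.103137·1.9458 + -0.004169·13.1524 = 0.1459  (Xerox)
  w_1 = 0.103137·2.1391 + -0.004169·22.9368 = 0.1250  (JPMorgan)
  w_2 = 0.103137·0.9371 + -0.004169·14.2678 = 0.0372  (Intel)
  w_3 = 0.103137·1.9327 + -0.004169·25.5025 = 0.0930  (Exxon)
  w_4 = 0.103137·5.8180 + -0.004169·34.6630 = 0.4555  (Boeing)
  w_5 = 0.103137·1.9353 + -0.004169·13.4761 = 0.1434  (Kellogg)
Σw_i=1.0000  μᵀw=0.1480
σ²=wᵀΣw=λ₁·μ_p+λ₂ = 0.103137·0.148 + -0.004169 = 0.011095 ≈ 0.0111


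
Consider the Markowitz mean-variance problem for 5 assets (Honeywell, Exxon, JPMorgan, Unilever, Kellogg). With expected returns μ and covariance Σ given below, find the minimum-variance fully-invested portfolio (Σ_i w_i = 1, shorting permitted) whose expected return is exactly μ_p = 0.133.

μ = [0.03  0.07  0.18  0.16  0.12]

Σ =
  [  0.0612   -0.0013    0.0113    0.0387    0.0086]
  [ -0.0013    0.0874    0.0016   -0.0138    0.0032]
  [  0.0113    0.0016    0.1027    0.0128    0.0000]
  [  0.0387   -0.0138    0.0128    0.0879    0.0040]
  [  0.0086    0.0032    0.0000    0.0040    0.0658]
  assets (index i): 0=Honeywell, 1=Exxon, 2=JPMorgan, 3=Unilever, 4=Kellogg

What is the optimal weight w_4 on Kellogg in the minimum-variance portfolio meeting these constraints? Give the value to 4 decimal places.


0.2963

x=Σ⁻¹μ = [-1.5195  1.0507  1.6123  2.3362  1.8292]
y=Σ⁻¹𝟙 = [8.3572  12.1973  7.6422  7.9062  13.0315]
a=μᵀx=0.911475  b=𝟙ᵀx=5.308880  c=𝟙ᵀy=49.134288  D=ac−b²=16.600468
λ₁=(c·0.133−b)/D = (49.134288·0.133−5.308880)/16.600468 = 0.073852
λ₂=(a−b·0.133)/D = (0.911475−5.308880·0.133)/16.600468 = 0.012373
w* = 0.073852·x + 0.012373·y:
  w_0 = 0.073852·-1.5195 + 0.012373·8.3572 = -0.0088  (Honeywell)
  w_1 = 0.073852·1.0507 + 0.012373·12.1973 = 0.2285  (Exxon)
  w_2 = 0.073852·1.6123 + 0.012373·7.6422 = 0.2136  (JPMorgan)
  w_3 = 0.073852·2.3362 + 0.012373·7.9062 = 0.2704  (Unilever)
  w_4 = 0.073852·1.8292 + 0.012373·13.0315 = 0.2963  (Kellogg)
Σw_i=1.0000  μᵀw=0.1330
σ²=wᵀΣw=λ₁·μ_p+λ₂ = 0.073852·0.133 + 0.012373 = 0.022195 ≈ 0.0222


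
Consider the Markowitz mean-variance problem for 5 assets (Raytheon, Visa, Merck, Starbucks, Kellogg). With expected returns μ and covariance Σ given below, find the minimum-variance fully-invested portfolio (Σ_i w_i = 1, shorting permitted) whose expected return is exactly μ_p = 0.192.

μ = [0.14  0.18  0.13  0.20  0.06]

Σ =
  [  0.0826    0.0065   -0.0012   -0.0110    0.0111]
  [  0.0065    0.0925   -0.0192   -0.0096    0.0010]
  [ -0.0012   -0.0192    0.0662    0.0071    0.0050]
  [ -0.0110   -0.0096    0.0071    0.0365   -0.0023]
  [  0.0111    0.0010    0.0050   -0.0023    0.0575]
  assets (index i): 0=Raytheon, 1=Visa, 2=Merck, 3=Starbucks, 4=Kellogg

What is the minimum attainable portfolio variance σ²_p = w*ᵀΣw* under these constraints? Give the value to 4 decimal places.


0.0169

u=Σ⁻¹μ = [2.2866  2.8939  2.0929  6.5624  0.6322]
v=Σ⁻¹𝟙 = [13.5830  16.3950  15.3956  33.7215  14.4942]
a=μᵀu=2.463527  b=𝟙ᵀu=14.468097  c=𝟙ᵀv=93.589280  D=ac−b²=21.233863
λ₁=(c·0.192−b)/D = (93.589280·0.192−14.468097)/21.233863 = 0.164880
λ₂=(a−b·0.192)/D = (2.463527−14.468097·0.192)/21.233863 = -0.014804
w* = 0.164880·u + -0.014804·v:
  w_0 = 0.164880·2.2866 + -0.014804·13.5830 = 0.1759  (Raytheon)
  w_1 = 0.164880·2.8939 + -0.014804·16.3950 = 0.2344  (Visa)
  w_2 = 0.164880·2.0929 + -0.014804·15.3956 = 0.1172  (Merck)
  w_3 = 0.164880·6.5624 + -0.014804·33.7215 = 0.5828  (Starbucks)
  w_4 = 0.164880·0.6322 + -0.014804·14.4942 = -0.1103  (Kellogg)
Σw_i=1.0000  μᵀw=0.1920
σ²=wᵀΣw=λ₁·μ_p+λ₂ = 0.164880·0.192 + -0.014804 = 0.016853 ≈ 0.0169


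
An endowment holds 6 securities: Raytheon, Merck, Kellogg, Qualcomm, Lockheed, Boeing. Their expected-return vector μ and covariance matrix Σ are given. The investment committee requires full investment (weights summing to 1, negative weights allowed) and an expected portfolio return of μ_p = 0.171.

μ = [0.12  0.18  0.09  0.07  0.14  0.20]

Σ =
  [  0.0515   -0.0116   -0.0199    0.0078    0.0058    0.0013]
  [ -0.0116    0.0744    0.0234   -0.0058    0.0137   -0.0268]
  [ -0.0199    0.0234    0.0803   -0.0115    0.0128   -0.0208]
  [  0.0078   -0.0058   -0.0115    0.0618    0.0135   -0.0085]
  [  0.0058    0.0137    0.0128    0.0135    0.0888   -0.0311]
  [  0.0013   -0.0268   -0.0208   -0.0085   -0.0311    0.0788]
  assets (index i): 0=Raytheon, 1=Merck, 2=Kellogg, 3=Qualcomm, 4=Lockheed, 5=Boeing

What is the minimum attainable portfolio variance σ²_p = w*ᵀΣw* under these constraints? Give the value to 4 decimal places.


u=Σ⁻¹μ = [3.4160  3.9870  2.1301  1.7662  2.0545  5.4013]
v=Σ⁻¹𝟙 = [27.8622  21.9124  22.5817  20.9726  10.8970  32.2068]
a=μᵀu=2.810813  b=𝟙ᵀu=18.755069  c=𝟙ᵀv=136.432672  D=ac−b²=31.734144
λ₁=(c·0.171−b)/D = (136.432672·0.171−18.755069)/31.734144 = 0.144164
λ₂=(a−b·0.171)/D = (2.810813−18.755069·0.171)/31.734144 = -0.012488
w* = 0.144164·u + -0.012488·v:
  w_0 = 0.144164·3.4160 + -0.012488·27.8622 = 0.1445  (Raytheon)
  w_1 = 0.144164·3.9870 + -0.012488·21.9124 = 0.3011  (Merck)
  w_2 = 0.144164·2.1301 + -0.012488·22.5817 = 0.0251  (Kellogg)
  w_3 = 0.144164·1.7662 + -0.012488·20.9726 = -0.0073  (Qualcomm)
  w_4 = 0.144164·2.0545 + -0.012488·10.8970 = 0.1601  (Lockheed)
  w_5 = 0.144164·5.4013 + -0.012488·32.2068 = 0.3765  (Boeing)
Σw_i=1.0000  μᵀw=0.1710
σ²=wᵀΣw=λ₁·μ_p+λ₂ = 0.144164·0.171 + -0.012488 = 0.012164 ≈ 0.0122

0.0122


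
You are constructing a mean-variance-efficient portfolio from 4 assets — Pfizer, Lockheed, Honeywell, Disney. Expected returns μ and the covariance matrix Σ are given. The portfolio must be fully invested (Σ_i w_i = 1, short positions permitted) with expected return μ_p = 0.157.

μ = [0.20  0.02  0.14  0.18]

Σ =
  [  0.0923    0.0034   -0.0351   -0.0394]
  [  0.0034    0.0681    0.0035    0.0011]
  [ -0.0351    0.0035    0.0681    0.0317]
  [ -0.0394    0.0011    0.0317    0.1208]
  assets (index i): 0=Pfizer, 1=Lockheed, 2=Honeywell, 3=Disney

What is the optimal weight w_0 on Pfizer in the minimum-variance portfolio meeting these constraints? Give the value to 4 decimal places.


0.3849

x=Σ⁻¹μ = [4.3034  -0.1255  3.3409  2.0181]
y=Σ⁻¹𝟙 = [22.6759  12.3073  21.0690  10.0332]
a=μᵀx=1.689157  b=𝟙ᵀx=9.536940  c=𝟙ᵀy=66.085238  D=ac−b²=20.675118
λ₁=(c·0.157−b)/D = (66.085238·0.157−9.536940)/20.675118 = 0.040553
λ₂=(a−b·0.157)/D = (1.689157−9.536940·0.157)/20.675118 = 0.009280
w* = 0.040553·x + 0.009280·y:
  w_0 = 0.040553·4.3034 + 0.009280·22.6759 = 0.3849  (Pfizer)
  w_1 = 0.040553·-0.1255 + 0.009280·12.3073 = 0.1091  (Lockheed)
  w_2 = 0.040553·3.3409 + 0.009280·21.0690 = 0.3310  (Honeywell)
  w_3 = 0.040553·2.0181 + 0.009280·10.0332 = 0.1749  (Disney)
Σw_i=1.0000  μᵀw=0.1570
σ²=wᵀΣw=λ₁·μ_p+λ₂ = 0.040553·0.157 + 0.009280 = 0.015646 ≈ 0.0156


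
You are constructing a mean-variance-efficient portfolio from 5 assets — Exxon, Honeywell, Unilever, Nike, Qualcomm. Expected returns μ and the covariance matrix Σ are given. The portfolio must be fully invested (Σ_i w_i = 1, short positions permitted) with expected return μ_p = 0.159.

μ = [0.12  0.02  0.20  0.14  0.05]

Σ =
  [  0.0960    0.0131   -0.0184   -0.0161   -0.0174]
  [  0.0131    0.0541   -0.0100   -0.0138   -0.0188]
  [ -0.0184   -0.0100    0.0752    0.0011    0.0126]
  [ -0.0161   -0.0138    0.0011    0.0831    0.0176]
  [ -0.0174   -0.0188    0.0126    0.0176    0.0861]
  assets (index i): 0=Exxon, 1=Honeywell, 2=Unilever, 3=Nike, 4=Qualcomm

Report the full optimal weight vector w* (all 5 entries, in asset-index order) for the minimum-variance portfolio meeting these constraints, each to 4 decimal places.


0.2725  0.0363  0.4428  0.2733  -0.0249

x=Σ⁻¹μ = [2.1447  1.1224  3.2448  2.1716  0.3405]
y=Σ⁻¹𝟙 = [15.5387  27.3210  18.0213  16.2149  14.7684]
a=μᵀx=1.249802  b=𝟙ᵀx=9.023836  c=𝟙ᵀy=91.864337  D=ac−b²=33.382614
λ₁=(c·0.159−b)/D = (91.864337·0.159−9.023836)/33.382614 = 0.167231
λ₂=(a−b·0.159)/D = (1.249802−9.023836·0.159)/33.382614 = -0.005541
w* = 0.167231·x + -0.005541·y:
  w_0 = 0.167231·2.1447 + -0.005541·15.5387 = 0.2725  (Exxon)
  w_1 = 0.167231·1.1224 + -0.005541·27.3210 = 0.0363  (Honeywell)
  w_2 = 0.167231·3.2448 + -0.005541·18.0213 = 0.4428  (Unilever)
  w_3 = 0.167231·2.1716 + -0.005541·16.2149 = 0.2733  (Nike)
  w_4 = 0.167231·0.3405 + -0.005541·14.7684 = -0.0249  (Qualcomm)
Σw_i=1.0000  μᵀw=0.1590
σ²=wᵀΣw=λ₁·μ_p+λ₂ = 0.167231·0.159 + -0.005541 = 0.021048 ≈ 0.0210


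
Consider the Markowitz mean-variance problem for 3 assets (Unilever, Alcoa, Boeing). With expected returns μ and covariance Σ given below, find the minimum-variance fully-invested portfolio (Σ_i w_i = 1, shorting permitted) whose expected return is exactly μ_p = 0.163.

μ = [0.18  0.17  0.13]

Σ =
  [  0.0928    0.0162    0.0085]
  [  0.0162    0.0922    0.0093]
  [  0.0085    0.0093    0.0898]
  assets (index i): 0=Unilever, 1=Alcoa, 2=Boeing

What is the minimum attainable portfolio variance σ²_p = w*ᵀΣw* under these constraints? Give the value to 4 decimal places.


0.0391

u=Σ⁻¹μ = [1.5814  1.4502  1.1478]
v=Σ⁻¹𝟙 = [8.4410  8.4080  9.4661]
a=μᵀu=0.680391  b=𝟙ᵀu=4.179345  c=𝟙ᵀv=26.315173  D=ac−b²=0.437672
λ₁=(c·0.163−b)/D = (26.315173·0.163−4.179345)/0.437672 = 0.251393
λ₂=(a−b·0.163)/D = (0.680391−4.179345·0.163)/0.437672 = -0.001925
w* = 0.251393·u + -0.001925·v:
  w_0 = 0.251393·1.5814 + -0.001925·8.4410 = 0.3813  (Unilever)
  w_1 = 0.251393·1.4502 + -0.001925·8.4080 = 0.3484  (Alcoa)
  w_2 = 0.251393·1.1478 + -0.001925·9.4661 = 0.2703  (Boeing)
Σw_i=1.0000  μᵀw=0.1630
σ²=wᵀΣw=λ₁·μ_p+λ₂ = 0.251393·0.163 + -0.001925 = 0.039052 ≈ 0.0391


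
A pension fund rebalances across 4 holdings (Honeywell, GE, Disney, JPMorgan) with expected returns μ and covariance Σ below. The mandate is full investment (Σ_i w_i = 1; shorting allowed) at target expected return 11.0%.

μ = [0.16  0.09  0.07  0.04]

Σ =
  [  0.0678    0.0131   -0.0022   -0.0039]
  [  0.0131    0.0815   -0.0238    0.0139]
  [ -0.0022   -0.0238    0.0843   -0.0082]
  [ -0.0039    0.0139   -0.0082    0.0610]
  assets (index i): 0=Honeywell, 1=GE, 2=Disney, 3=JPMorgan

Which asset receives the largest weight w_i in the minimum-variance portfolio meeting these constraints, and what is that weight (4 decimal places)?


Honeywell (0.4473)

u=Σ⁻¹μ = [2.2541  0.9764  1.2372  0.7437]
v=Σ⁻¹𝟙 = [13.9181  12.2186  17.3119  16.8262]
a=μᵀu=0.564893  b=𝟙ᵀu=5.211448  c=𝟙ᵀv=60.274813  D=ac−b²=6.889619
λ₁=(c·0.110−b)/D = (60.274813·0.110−5.211448)/6.889619 = 0.205930
λ₂=(a−b·0.110)/D = (0.564893−5.211448·0.110)/6.889619 = -0.001214
w* = 0.205930·u + -0.001214·v:
  w_0 = 0.205930·2.2541 + -0.001214·13.9181 = 0.4473  (Honeywell)
  w_1 = 0.205930·0.9764 + -0.001214·12.2186 = 0.1862  (GE)
  w_2 = 0.205930·1.2372 + -0.001214·17.3119 = 0.2338  (Disney)
  w_3 = 0.205930·0.7437 + -0.001214·16.8262 = 0.1327  (JPMorgan)
Σw_i=1.0000  μᵀw=0.1100
σ²=wᵀΣw=λ₁·μ_p+λ₂ = 0.205930·0.110 + -0.001214 = 0.021438 ≈ 0.0214


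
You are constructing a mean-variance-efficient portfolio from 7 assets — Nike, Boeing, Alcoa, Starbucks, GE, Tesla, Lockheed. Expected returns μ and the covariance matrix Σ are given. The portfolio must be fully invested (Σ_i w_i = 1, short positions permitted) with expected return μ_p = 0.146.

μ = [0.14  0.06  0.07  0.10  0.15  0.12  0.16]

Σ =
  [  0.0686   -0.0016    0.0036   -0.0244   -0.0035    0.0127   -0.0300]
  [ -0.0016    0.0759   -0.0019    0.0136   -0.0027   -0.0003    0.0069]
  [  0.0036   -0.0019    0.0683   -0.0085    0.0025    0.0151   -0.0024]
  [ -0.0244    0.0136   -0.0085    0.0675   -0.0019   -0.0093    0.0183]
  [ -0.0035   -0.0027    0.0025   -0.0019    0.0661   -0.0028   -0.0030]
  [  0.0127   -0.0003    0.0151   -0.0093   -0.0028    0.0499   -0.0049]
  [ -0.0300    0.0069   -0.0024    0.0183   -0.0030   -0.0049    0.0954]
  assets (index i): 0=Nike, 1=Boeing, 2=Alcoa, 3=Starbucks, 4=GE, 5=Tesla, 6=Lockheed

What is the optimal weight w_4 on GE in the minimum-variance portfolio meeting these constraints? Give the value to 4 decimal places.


0.2375

g=Σ⁻¹μ = [3.7899  0.3029  0.6722  2.5473  2.7366  2.1194  2.5702]
h=Σ⁻¹𝟙 = [27.0412  9.2704  12.5978  22.8172  18.5173  16.2319  15.6712]
a=μᵀg=1.926583  b=𝟙ᵀg=14.738379  c=𝟙ᵀh=122.147021  D=ac−b²=18.106624
λ₁=(c·0.146−b)/D = (122.147021·0.146−14.738379)/18.106624 = 0.170937
λ₂=(a−b·0.146)/D = (1.926583−14.738379·0.146)/18.106624 = -0.012439
w* = 0.170937·g + -0.012439·h:
  w_0 = 0.170937·3.7899 + -0.012439·27.0412 = 0.3115  (Nike)
  w_1 = 0.170937·0.3029 + -0.012439·9.2704 = -0.0635  (Boeing)
  w_2 = 0.170937·0.6722 + -0.012439·12.5978 = -0.0418  (Alcoa)
  w_3 = 0.170937·2.5473 + -0.012439·22.8172 = 0.1516  (Starbucks)
  w_4 = 0.170937·2.7366 + -0.012439·18.5173 = 0.2375  (GE)
  w_5 = 0.170937·2.1194 + -0.012439·16.2319 = 0.1604  (Tesla)
  w_6 = 0.170937·2.5702 + -0.012439·15.6712 = 0.2444  (Lockheed)
Σw_i=1.0000  μᵀw=0.1460
σ²=wᵀΣw=λ₁·μ_p+λ₂ = 0.170937·0.146 + -0.012439 = 0.012518 ≈ 0.0125


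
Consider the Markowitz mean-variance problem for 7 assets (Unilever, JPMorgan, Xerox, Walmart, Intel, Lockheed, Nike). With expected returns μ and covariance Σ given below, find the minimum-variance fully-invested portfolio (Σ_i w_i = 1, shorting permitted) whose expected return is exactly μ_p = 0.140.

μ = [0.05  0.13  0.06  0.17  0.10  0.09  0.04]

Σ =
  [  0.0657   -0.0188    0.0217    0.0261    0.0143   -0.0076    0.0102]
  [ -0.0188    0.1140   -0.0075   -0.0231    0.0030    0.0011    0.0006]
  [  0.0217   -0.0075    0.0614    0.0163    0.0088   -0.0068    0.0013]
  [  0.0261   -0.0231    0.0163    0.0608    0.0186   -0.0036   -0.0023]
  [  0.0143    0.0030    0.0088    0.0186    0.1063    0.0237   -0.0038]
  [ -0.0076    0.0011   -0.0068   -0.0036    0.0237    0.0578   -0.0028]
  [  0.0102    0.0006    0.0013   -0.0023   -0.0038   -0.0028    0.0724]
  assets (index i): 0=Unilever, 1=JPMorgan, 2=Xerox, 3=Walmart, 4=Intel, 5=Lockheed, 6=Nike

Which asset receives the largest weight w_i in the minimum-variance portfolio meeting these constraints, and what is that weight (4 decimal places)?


Walmart (0.5250)

u=Σ⁻¹μ = [-0.1810  1.8625  0.5214  3.6301  -0.1602  1.8865  0.7331]
v=Σ⁻¹𝟙 = [9.0563  14.1705  12.6084  16.4963  -0.4691  21.5805  13.5265]
a=μᵀu=1.064554  b=𝟙ᵀu=8.292270  c=𝟙ᵀv=86.969555  D=ac−b²=23.822013
λ₁=(c·0.140−b)/D = (86.969555·0.140−8.292270)/23.822013 = 0.163020
λ₂=(a−b·0.140)/D = (1.064554−8.292270·0.140)/23.822013 = -0.004045
w* = 0.163020·u + -0.004045·v:
  w_0 = 0.163020·-0.1810 + -0.004045·9.0563 = -0.0661  (Unilever)
  w_1 = 0.163020·1.8625 + -0.004045·14.1705 = 0.2463  (JPMorgan)
  w_2 = 0.163020·0.5214 + -0.004045·12.6084 = 0.0340  (Xerox)
  w_3 = 0.163020·3.6301 + -0.004045·16.4963 = 0.5250  (Walmart)
  w_4 = 0.163020·-0.1602 + -0.004045·-0.4691 = -0.0242  (Intel)
  w_5 = 0.163020·1.8865 + -0.004045·21.5805 = 0.2202  (Lockheed)
  w_6 = 0.163020·0.7331 + -0.004045·13.5265 = 0.0648  (Nike)
Σw_i=1.0000  μᵀw=0.1400
σ²=wᵀΣw=λ₁·μ_p+λ₂ = 0.163020·0.140 + -0.004045 = 0.018778 ≈ 0.0188


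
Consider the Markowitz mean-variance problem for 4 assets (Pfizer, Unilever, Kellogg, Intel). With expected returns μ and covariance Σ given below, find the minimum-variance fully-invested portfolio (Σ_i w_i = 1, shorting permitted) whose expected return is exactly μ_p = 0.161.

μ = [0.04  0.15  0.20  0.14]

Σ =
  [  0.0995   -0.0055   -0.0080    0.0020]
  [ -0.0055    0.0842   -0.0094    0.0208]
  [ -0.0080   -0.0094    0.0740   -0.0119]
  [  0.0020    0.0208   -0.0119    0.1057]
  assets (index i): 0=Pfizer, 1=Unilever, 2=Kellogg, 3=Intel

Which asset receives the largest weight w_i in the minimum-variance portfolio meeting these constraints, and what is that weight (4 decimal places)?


Kellogg (0.4606)

u=Σ⁻¹μ = [0.7387  1.8675  3.2299  1.3067]
v=Σ⁻¹𝟙 = [11.9952  12.4784  17.8078  8.7831]
a=μᵀu=1.138589  b=𝟙ᵀu=7.142759  c=𝟙ᵀv=51.064512  D=ac−b²=7.122508
λ₁=(c·0.161−b)/D = (51.064512·0.161−7.142759)/7.122508 = 0.151439
λ₂=(a−b·0.161)/D = (1.138589−7.142759·0.161)/7.122508 = -0.001600
w* = 0.151439·u + -0.001600·v:
  w_0 = 0.151439·0.7387 + -0.001600·11.9952 = 0.0927  (Pfizer)
  w_1 = 0.151439·1.8675 + -0.001600·12.4784 = 0.2629  (Unilever)
  w_2 = 0.151439·3.2299 + -0.001600·17.8078 = 0.4606  (Kellogg)
  w_3 = 0.151439·1.3067 + -0.001600·8.7831 = 0.1838  (Intel)
Σw_i=1.0000  μᵀw=0.1610
σ²=wᵀΣw=λ₁·μ_p+λ₂ = 0.151439·0.161 + -0.001600 = 0.022782 ≈ 0.0228


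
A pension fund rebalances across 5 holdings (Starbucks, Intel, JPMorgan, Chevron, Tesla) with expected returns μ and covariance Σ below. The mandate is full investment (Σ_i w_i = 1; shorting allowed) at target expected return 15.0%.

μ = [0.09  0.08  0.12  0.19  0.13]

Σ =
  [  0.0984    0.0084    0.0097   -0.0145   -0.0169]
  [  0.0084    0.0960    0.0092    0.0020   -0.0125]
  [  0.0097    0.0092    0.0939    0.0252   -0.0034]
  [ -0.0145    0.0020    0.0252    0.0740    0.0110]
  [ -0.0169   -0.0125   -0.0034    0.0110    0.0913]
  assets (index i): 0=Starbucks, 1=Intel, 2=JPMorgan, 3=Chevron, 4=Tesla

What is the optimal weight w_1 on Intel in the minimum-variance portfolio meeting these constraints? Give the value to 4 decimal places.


g=Σ⁻¹μ = [1.4223  0.8128  0.4503  2.4449  1.5206]
h=Σ⁻¹𝟙 = [12.7914  10.2703  5.6412  11.8125  13.5136]
a=μᵀg=0.909282  b=𝟙ᵀg=6.650943  c=𝟙ᵀh=54.029033  D=ac−b²=4.892589
λ₁=(c·0.150−b)/D = (54.029033·0.150−6.650943)/4.892589 = 0.297064
λ₂=(a−b·0.150)/D = (0.909282−6.650943·0.150)/4.892589 = -0.018060
w* = 0.297064·g + -0.018060·h:
  w_0 = 0.297064·1.4223 + -0.018060·12.7914 = 0.1915  (Starbucks)
  w_1 = 0.297064·0.8128 + -0.018060·10.2703 = 0.0560  (Intel)
  w_2 = 0.297064·0.4503 + -0.018060·5.6412 = 0.0319  (JPMorgan)
  w_3 = 0.297064·2.4449 + -0.018060·11.8125 = 0.5130  (Chevron)
  w_4 = 0.297064·1.5206 + -0.018060·13.5136 = 0.2077  (Tesla)
Σw_i=1.0000  μᵀw=0.1500
σ²=wᵀΣw=λ₁·μ_p+λ₂ = 0.297064·0.150 + -0.018060 = 0.026500 ≈ 0.0265

0.0560


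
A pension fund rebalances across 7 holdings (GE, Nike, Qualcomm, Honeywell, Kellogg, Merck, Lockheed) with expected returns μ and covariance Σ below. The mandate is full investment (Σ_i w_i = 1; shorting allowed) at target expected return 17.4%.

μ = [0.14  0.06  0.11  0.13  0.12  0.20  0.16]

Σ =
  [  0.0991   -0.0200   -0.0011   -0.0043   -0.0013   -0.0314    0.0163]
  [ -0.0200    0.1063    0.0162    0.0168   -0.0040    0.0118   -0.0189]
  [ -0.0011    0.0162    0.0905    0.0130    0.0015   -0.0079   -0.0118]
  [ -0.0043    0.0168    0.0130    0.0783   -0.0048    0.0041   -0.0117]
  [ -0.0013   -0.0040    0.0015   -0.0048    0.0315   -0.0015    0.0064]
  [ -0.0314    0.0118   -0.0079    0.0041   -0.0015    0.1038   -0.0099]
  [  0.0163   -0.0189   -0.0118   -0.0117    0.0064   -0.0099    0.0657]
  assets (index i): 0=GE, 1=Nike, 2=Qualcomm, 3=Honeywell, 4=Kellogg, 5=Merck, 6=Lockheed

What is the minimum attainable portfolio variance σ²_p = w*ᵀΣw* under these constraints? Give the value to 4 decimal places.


u=Σ⁻¹μ = [2.1629  0.7834  1.3772  1.8792  3.7926  2.8411  2.7647]
v=Σ⁻¹𝟙 = [15.4260  11.3243  10.4662  13.3295  32.4172  15.4758  18.0789]
a=μᵀu=2.211276  b=𝟙ᵀu=15.601057  c=𝟙ᵀv=116.517887  D=ac−b²=14.260212
λ₁=(c·0.174−b)/D = (116.517887·0.174−15.601057)/14.260212 = 0.327699
λ₂=(a−b·0.174)/D = (2.211276−15.601057·0.174)/14.260212 = -0.035295
w* = 0.327699·u + -0.035295·v:
  w_0 = 0.327699·2.1629 + -0.035295·15.4260 = 0.1643  (GE)
  w_1 = 0.327699·0.7834 + -0.035295·11.3243 = -0.1430  (Nike)
  w_2 = 0.327699·1.3772 + -0.035295·10.4662 = 0.0819  (Qualcomm)
  w_3 = 0.327699·1.8792 + -0.035295·13.3295 = 0.1453  (Honeywell)
  w_4 = 0.327699·3.7926 + -0.035295·32.4172 = 0.0987  (Kellogg)
  w_5 = 0.327699·2.8411 + -0.035295·15.4758 = 0.3848  (Merck)
  w_6 = 0.327699·2.7647 + -0.035295·18.0789 = 0.2679  (Lockheed)
Σw_i=1.0000  μᵀw=0.1740
σ²=wᵀΣw=λ₁·μ_p+λ₂ = 0.327699·0.174 + -0.035295 = 0.021725 ≈ 0.0217

0.0217


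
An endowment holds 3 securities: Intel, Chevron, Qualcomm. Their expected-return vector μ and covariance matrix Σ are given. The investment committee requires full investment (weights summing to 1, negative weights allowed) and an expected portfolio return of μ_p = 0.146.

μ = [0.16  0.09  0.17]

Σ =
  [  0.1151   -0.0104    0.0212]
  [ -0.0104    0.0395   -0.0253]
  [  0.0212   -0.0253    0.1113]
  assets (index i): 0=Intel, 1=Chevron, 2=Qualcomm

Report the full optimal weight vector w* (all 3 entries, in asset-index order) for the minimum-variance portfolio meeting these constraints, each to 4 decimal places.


0.3050  0.2619  0.4331

g=Σ⁻¹μ = [1.3519  4.0353  2.1872]
h=Σ⁻¹𝟙 = [9.1928  37.8861  15.8458]
a=μᵀg=0.951299  b=𝟙ᵀg=7.574371  c=𝟙ᵀh=62.924644  D=ac−b²=2.489034
λ₁=(c·0.146−b)/D = (62.924644·0.146−7.574371)/2.489034 = 0.647893
λ₂=(a−b·0.146)/D = (0.951299−7.574371·0.146)/2.489034 = -0.062096
w* = 0.647893·g + -0.062096·h:
  w_0 = 0.647893·1.3519 + -0.062096·9.1928 = 0.3050  (Intel)
  w_1 = 0.647893·4.0353 + -0.062096·37.8861 = 0.2619  (Chevron)
  w_2 = 0.647893·2.1872 + -0.062096·15.8458 = 0.4331  (Qualcomm)
Σw_i=1.0000  μᵀw=0.1460
σ²=wᵀΣw=λ₁·μ_p+λ₂ = 0.647893·0.146 + -0.062096 = 0.032496 ≈ 0.0325


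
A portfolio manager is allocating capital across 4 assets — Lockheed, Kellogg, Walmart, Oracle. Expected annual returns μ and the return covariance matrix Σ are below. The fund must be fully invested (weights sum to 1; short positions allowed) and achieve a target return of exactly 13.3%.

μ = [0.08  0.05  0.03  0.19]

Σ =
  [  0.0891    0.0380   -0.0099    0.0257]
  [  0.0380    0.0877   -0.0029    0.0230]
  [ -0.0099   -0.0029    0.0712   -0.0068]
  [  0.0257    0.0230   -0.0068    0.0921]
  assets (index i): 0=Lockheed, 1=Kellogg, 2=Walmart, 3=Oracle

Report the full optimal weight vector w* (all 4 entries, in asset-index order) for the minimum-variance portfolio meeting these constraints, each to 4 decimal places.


u=Σ⁻¹μ = [0.4452  -0.1306  0.6709  2.0209]
v=Σ⁻¹𝟙 = [7.9409  6.3320  16.1955  8.2564]
a=μᵀu=0.433185  b=𝟙ᵀu=3.006448  c=𝟙ᵀv=38.724770  D=ac−b²=7.736246
λ₁=(c·0.133−b)/D = (38.724770·0.133−3.006448)/7.736246 = 0.277130
λ₂=(a−b·0.133)/D = (0.433185−3.006448·0.133)/7.736246 = 0.004308
w* = 0.277130·u + 0.004308·v:
  w_0 = 0.277130·0.4452 + 0.004308·7.9409 = 0.1576  (Lockheed)
  w_1 = 0.277130·-0.1306 + 0.004308·6.3320 = -0.0089  (Kellogg)
  w_2 = 0.277130·0.6709 + 0.004308·16.1955 = 0.2557  (Walmart)
  w_3 = 0.277130·2.0209 + 0.004308·8.2564 = 0.5956  (Oracle)
Σw_i=1.0000  μᵀw=0.1330
σ²=wᵀΣw=λ₁·μ_p+λ₂ = 0.277130·0.133 + 0.004308 = 0.041166 ≈ 0.0412

0.1576  -0.0089  0.2557  0.5956


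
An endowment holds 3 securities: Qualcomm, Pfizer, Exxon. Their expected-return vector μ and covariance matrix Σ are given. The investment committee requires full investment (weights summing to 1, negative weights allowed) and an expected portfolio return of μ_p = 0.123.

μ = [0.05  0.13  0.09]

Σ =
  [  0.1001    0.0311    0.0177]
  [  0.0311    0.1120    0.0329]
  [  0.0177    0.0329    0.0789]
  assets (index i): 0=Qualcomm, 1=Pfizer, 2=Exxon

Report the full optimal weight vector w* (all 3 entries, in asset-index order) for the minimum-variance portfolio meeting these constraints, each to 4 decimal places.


x=Σ⁻¹μ = [0.0829  0.9209  0.7381]
y=Σ⁻¹𝟙 = [7.0235  4.2371  9.3319]
a=μᵀx=0.190288  b=𝟙ᵀx=1.741861  c=𝟙ᵀy=20.592439  D=ac−b²=0.884408
λ₁=(c·0.123−b)/D = (20.592439·0.123−1.741861)/0.884408 = 0.894394
λ₂=(a−b·0.123)/D = (0.190288−1.741861·0.123)/0.884408 = -0.027093
w* = 0.894394·x + -0.027093·y:
  w_0 = 0.894394·0.0829 + -0.027093·7.0235 = -0.1162  (Qualcomm)
  w_1 = 0.894394·0.9209 + -0.027093·4.2371 = 0.7088  (Pfizer)
  w_2 = 0.894394·0.7381 + -0.027093·9.3319 = 0.4073  (Exxon)
Σw_i=1.0000  μᵀw=0.1230
σ²=wᵀΣw=λ₁·μ_p+λ₂ = 0.894394·0.123 + -0.027093 = 0.082917 ≈ 0.0829

-0.1162  0.7088  0.4073


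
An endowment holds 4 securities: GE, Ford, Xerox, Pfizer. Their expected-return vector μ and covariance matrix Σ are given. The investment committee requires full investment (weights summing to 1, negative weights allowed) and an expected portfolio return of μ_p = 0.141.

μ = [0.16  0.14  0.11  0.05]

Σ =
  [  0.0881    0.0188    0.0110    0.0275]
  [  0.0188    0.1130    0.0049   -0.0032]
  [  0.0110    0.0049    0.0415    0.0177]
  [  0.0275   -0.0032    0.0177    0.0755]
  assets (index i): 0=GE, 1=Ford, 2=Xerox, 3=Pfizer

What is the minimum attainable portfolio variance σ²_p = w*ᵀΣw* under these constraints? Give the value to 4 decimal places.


0.0336

g=Σ⁻¹μ = [1.4541  0.8858  2.3200  -0.3737]
h=Σ⁻¹𝟙 = [5.1607  7.3841  18.7506  7.2824]
a=μᵀg=0.593181  b=𝟙ᵀg=4.286174  c=𝟙ᵀh=38.577859  D=ac−b²=4.512374
λ₁=(c·0.141−b)/D = (38.577859·0.141−4.286174)/4.512374 = 0.255587
λ₂=(a−b·0.141)/D = (0.593181−4.286174·0.141)/4.512374 = -0.002475
w* = 0.255587·g + -0.002475·h:
  w_0 = 0.255587·1.4541 + -0.002475·5.1607 = 0.3589  (GE)
  w_1 = 0.255587·0.8858 + -0.002475·7.3841 = 0.2081  (Ford)
  w_2 = 0.255587·2.3200 + -0.002475·18.7506 = 0.5465  (Xerox)
  w_3 = 0.255587·-0.3737 + -0.002475·7.2824 = -0.1135  (Pfizer)
Σw_i=1.0000  μᵀw=0.1410
σ²=wᵀΣw=λ₁·μ_p+λ₂ = 0.255587·0.141 + -0.002475 = 0.033562 ≈ 0.0336


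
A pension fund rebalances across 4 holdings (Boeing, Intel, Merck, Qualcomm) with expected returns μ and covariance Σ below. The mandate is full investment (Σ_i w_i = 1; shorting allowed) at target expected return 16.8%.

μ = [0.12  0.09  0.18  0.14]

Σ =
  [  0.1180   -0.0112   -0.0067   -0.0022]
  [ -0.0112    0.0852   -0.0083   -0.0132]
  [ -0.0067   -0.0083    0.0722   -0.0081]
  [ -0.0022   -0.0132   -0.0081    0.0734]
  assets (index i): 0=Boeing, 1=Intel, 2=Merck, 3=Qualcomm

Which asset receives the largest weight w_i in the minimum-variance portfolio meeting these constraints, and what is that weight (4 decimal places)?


Merck (0.6655)

u=Σ⁻¹μ = [1.4314  1.9619  3.1488  2.6506]
v=Σ⁻¹𝟙 = [11.6461  18.1354  19.1870  19.3518]
a=μᵀu=1.286198  b=𝟙ᵀu=9.192634  c=𝟙ᵀv=68.320312  D=ac−b²=3.368967
λ₁=(c·0.168−b)/D = (68.320312·0.168−9.192634)/3.368967 = 0.678303
λ₂=(a−b·0.168)/D = (1.286198−9.192634·0.168)/3.368967 = -0.076630
w* = 0.678303·u + -0.076630·v:
  w_0 = 0.678303·1.4314 + -0.076630·11.6461 = 0.0785  (Boeing)
  w_1 = 0.678303·1.9619 + -0.076630·18.1354 = -0.0590  (Intel)
  w_2 = 0.678303·3.1488 + -0.076630·19.1870 = 0.6655  (Merck)
  w_3 = 0.678303·2.6506 + -0.076630·19.3518 = 0.3150  (Qualcomm)
Σw_i=1.0000  μᵀw=0.1680
σ²=wᵀΣw=λ₁·μ_p+λ₂ = 0.678303·0.168 + -0.076630 = 0.037325 ≈ 0.0373


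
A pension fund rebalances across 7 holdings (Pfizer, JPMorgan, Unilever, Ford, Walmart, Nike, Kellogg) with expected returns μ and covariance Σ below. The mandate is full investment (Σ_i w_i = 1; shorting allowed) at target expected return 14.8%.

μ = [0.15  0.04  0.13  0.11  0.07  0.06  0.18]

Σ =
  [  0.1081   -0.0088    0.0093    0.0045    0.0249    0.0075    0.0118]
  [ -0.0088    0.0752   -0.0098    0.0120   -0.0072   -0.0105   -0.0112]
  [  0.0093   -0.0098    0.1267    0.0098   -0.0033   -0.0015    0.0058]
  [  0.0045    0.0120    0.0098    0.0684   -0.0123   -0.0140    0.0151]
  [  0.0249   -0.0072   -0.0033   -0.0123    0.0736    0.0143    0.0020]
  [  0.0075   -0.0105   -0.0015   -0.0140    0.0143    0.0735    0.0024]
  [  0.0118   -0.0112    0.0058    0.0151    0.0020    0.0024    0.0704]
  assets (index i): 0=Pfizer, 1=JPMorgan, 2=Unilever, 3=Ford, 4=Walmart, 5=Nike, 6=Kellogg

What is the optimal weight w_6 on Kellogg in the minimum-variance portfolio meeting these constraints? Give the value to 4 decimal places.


g=Σ⁻¹μ = [0.8806  1.1121  0.8938  1.0485  0.7445  0.8854  2.2363]
h=Σ⁻¹𝟙 = [4.0735  17.9576  7.9566  12.9244  13.1576  15.4259  12.0513]
a=μᵀg=0.915873  b=𝟙ᵀg=7.801197  c=𝟙ᵀh=83.546913  D=ac−b²=15.659673
λ₁=(c·0.148−b)/D = (83.546913·0.148−7.801197)/15.659673 = 0.291433
λ₂=(a−b·0.148)/D = (0.915873−7.801197·0.148)/15.659673 = -0.015243
w* = 0.291433·g + -0.015243·h:
  w_0 = 0.291433·0.8806 + -0.015243·4.0735 = 0.1945  (Pfizer)
  w_1 = 0.291433·1.1121 + -0.015243·17.9576 = 0.0504  (JPMorgan)
  w_2 = 0.291433·0.8938 + -0.015243·7.9566 = 0.1392  (Unilever)
  w_3 = 0.291433·1.0485 + -0.015243·12.9244 = 0.1086  (Ford)
  w_4 = 0.291433·0.7445 + -0.015243·13.1576 = 0.0164  (Walmart)
  w_5 = 0.291433·0.8854 + -0.015243·15.4259 = 0.0229  (Nike)
  w_6 = 0.291433·2.2363 + -0.015243·12.0513 = 0.4680  (Kellogg)
Σw_i=1.0000  μᵀw=0.1480
σ²=wᵀΣw=λ₁·μ_p+λ₂ = 0.291433·0.148 + -0.015243 = 0.027889 ≈ 0.0279

0.4680


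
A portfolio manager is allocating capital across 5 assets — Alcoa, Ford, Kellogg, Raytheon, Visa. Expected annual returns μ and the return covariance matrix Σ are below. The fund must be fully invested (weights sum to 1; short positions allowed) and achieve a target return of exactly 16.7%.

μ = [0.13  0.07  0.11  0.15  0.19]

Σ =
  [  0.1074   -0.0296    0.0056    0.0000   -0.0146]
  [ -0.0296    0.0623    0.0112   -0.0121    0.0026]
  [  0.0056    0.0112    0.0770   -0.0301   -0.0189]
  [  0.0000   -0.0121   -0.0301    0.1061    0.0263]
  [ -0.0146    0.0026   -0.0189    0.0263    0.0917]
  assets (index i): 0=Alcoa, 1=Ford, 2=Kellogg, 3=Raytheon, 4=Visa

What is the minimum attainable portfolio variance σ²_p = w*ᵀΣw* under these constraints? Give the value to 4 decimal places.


x=Σ⁻¹μ = [1.9204  1.8652  2.2443  1.6926  2.3020]
y=Σ⁻¹𝟙 = [16.4540  22.9908  16.8690  13.7580  12.4039]
a=μᵀx=1.318344  b=𝟙ᵀx=10.024405  c=𝟙ᵀy=82.475670  D=ac−b²=8.242590
λ₁=(c·0.167−b)/D = (82.475670·0.167−10.024405)/8.242590 = 0.454837
λ₂=(a−b·0.167)/D = (1.318344−10.024405·0.167)/8.242590 = -0.043158
w* = 0.454837·x + -0.043158·y:
  w_0 = 0.454837·1.9204 + -0.043158·16.4540 = 0.1634  (Alcoa)
  w_1 = 0.454837·1.8652 + -0.043158·22.9908 = -0.1439  (Ford)
  w_2 = 0.454837·2.2443 + -0.043158·16.8690 = 0.2927  (Kellogg)
  w_3 = 0.454837·1.6926 + -0.043158·13.7580 = 0.1761  (Raytheon)
  w_4 = 0.454837·2.3020 + -0.043158·12.4039 = 0.5117  (Visa)
Σw_i=1.0000  μᵀw=0.1670
σ²=wᵀΣw=λ₁·μ_p+λ₂ = 0.454837·0.167 + -0.043158 = 0.032800 ≈ 0.0328

0.0328


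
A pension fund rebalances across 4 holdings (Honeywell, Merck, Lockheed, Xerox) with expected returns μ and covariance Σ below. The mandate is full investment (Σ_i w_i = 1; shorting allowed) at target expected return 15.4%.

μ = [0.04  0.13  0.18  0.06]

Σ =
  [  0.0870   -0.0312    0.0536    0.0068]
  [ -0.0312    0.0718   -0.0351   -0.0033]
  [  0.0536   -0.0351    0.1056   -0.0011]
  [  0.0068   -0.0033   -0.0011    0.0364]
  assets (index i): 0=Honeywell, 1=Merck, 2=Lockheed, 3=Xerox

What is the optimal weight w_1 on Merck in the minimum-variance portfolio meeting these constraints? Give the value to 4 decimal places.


0.4440

x=Σ⁻¹μ = [-0.4026  3.1954  2.9929  2.1037]
y=Σ⁻¹𝟙 = [10.6324  26.2465  13.0913  28.2614]
a=μᵀx=1.064255  b=𝟙ᵀx=7.889459  c=𝟙ᵀy=78.231577  D=ac−b²=21.014771
λ₁=(c·0.154−b)/D = (78.231577·0.154−7.889459)/21.014771 = 0.197871
λ₂=(a−b·0.154)/D = (1.064255−7.889459·0.154)/21.014771 = -0.007172
w* = 0.197871·x + -0.007172·y:
  w_0 = 0.197871·-0.4026 + -0.007172·10.6324 = -0.1559  (Honeywell)
  w_1 = 0.197871·3.1954 + -0.007172·26.2465 = 0.4440  (Merck)
  w_2 = 0.197871·2.9929 + -0.007172·13.0913 = 0.4983  (Lockheed)
  w_3 = 0.197871·2.1037 + -0.007172·28.2614 = 0.2136  (Xerox)
Σw_i=1.0000  μᵀw=0.1540
σ²=wᵀΣw=λ₁·μ_p+λ₂ = 0.197871·0.154 + -0.007172 = 0.023300 ≈ 0.0233
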